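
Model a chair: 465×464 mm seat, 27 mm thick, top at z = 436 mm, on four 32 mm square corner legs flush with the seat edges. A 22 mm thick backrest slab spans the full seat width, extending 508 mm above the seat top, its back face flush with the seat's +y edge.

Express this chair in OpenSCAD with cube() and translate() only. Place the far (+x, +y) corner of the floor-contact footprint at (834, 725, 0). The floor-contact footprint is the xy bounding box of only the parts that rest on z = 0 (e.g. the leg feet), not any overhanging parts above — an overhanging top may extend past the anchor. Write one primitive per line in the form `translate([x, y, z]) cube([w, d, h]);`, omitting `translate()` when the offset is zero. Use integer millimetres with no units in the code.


translate([369, 261, 409]) cube([465, 464, 27]);
translate([369, 261, 0]) cube([32, 32, 409]);
translate([802, 261, 0]) cube([32, 32, 409]);
translate([369, 693, 0]) cube([32, 32, 409]);
translate([802, 693, 0]) cube([32, 32, 409]);
translate([369, 703, 436]) cube([465, 22, 508]);


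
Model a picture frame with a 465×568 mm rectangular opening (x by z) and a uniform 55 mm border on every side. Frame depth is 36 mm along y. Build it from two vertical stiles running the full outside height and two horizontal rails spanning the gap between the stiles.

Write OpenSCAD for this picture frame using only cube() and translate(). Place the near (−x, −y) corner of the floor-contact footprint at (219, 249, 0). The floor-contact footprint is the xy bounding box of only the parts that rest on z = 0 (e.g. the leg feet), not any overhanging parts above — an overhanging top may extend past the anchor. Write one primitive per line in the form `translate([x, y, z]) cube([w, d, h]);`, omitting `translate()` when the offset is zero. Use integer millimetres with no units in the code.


translate([219, 249, 0]) cube([55, 36, 678]);
translate([739, 249, 0]) cube([55, 36, 678]);
translate([274, 249, 0]) cube([465, 36, 55]);
translate([274, 249, 623]) cube([465, 36, 55]);


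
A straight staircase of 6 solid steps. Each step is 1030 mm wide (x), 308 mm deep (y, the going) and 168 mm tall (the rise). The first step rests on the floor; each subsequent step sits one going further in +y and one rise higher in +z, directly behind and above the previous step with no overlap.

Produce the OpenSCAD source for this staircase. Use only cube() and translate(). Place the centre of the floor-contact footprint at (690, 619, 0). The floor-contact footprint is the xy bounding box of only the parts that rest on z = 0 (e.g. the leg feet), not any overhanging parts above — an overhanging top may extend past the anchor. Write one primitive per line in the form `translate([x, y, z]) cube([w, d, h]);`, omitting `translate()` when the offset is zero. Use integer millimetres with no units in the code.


translate([175, 465, 0]) cube([1030, 308, 168]);
translate([175, 773, 168]) cube([1030, 308, 168]);
translate([175, 1081, 336]) cube([1030, 308, 168]);
translate([175, 1389, 504]) cube([1030, 308, 168]);
translate([175, 1697, 672]) cube([1030, 308, 168]);
translate([175, 2005, 840]) cube([1030, 308, 168]);


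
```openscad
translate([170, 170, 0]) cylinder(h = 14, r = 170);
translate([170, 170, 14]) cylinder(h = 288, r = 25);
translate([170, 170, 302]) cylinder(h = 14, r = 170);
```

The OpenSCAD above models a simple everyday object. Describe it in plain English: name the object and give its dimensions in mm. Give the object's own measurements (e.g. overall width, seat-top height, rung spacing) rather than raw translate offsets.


A spool: two coaxial disc flanges of radius 170 mm and thickness 14 mm, joined by a core cylinder of radius 25 mm and height 288 mm. The lower flange rests on z = 0 and the three cylinders share a vertical axis.


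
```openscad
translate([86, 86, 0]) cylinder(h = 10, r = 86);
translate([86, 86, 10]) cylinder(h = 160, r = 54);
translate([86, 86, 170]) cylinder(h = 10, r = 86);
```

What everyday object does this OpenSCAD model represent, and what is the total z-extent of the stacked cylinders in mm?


A spool. The overall height is 180 mm.

Three coaxial cylinders, large–small–large — a spool. Two 10 mm flanges and a 160 mm core give 10 + 160 + 10 = 180 mm.


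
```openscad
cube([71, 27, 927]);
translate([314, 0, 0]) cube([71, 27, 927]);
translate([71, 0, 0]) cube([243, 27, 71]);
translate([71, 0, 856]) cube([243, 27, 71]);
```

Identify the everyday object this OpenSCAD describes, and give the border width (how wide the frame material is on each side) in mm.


A picture frame. The border width is 71 mm.

Four thin pieces enclosing a rectangular opening — a picture frame. The two full-height stiles are 927 mm tall; the top rail sits at z = 856 and is 71 mm tall, so the border above the opening is 927 − 856 = 71 mm, matching the stile x-width.


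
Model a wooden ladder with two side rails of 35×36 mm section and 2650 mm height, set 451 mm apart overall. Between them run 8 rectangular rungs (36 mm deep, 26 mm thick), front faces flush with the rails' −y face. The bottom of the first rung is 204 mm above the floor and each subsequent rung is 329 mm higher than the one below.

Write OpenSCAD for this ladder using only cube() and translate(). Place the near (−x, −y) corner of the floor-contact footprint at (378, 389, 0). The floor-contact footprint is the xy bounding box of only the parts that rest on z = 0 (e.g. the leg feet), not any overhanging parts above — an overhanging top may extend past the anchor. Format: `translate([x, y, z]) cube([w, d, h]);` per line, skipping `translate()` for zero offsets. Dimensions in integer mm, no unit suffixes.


// rung span = 451 - 2*35 = 381
// rung[k] z = 204 + k*329
translate([378, 389, 0]) cube([35, 36, 2650]);
translate([794, 389, 0]) cube([35, 36, 2650]);
translate([413, 389, 204]) cube([381, 36, 26]);
translate([413, 389, 533]) cube([381, 36, 26]);
translate([413, 389, 862]) cube([381, 36, 26]);
translate([413, 389, 1191]) cube([381, 36, 26]);
translate([413, 389, 1520]) cube([381, 36, 26]);
translate([413, 389, 1849]) cube([381, 36, 26]);
translate([413, 389, 2178]) cube([381, 36, 26]);
translate([413, 389, 2507]) cube([381, 36, 26]);


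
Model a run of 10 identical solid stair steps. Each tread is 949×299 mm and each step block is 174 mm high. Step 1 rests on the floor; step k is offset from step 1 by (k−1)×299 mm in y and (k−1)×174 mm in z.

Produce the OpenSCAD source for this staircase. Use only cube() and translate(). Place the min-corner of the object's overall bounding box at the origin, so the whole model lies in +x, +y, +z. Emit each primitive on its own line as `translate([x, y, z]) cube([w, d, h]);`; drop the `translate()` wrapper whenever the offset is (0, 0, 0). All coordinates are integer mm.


cube([949, 299, 174]);
translate([0, 299, 174]) cube([949, 299, 174]);
translate([0, 598, 348]) cube([949, 299, 174]);
translate([0, 897, 522]) cube([949, 299, 174]);
translate([0, 1196, 696]) cube([949, 299, 174]);
translate([0, 1495, 870]) cube([949, 299, 174]);
translate([0, 1794, 1044]) cube([949, 299, 174]);
translate([0, 2093, 1218]) cube([949, 299, 174]);
translate([0, 2392, 1392]) cube([949, 299, 174]);
translate([0, 2691, 1566]) cube([949, 299, 174]);


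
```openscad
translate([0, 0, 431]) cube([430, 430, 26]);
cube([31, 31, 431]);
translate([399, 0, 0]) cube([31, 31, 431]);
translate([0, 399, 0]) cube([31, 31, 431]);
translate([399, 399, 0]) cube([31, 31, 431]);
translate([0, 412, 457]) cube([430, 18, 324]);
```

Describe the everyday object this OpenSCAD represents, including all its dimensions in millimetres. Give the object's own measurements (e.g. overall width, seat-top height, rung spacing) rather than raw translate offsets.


A chair. The seat is a 430×430×26 mm slab with its top at z = 457 mm, on four 31×31 mm corner legs (flush with the seat edges, standing on z = 0). A flat backrest 18 mm thick, 324 mm tall, spans the full seat width and rises from the seat top along its +y edge, rear face flush with the rear of the seat.


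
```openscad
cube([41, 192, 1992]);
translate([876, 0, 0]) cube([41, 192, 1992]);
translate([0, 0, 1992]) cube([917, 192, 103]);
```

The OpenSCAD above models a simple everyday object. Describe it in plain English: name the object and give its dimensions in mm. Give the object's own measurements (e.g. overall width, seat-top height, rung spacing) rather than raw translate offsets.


A door frame. The clear opening is 835 mm wide and 1992 mm high. Two 41 mm wide jambs, 192 mm deep, stand either side of the opening from the floor to the top of the opening. A 103 mm thick head sits across the top of both jambs, spanning the full outside width of the frame.


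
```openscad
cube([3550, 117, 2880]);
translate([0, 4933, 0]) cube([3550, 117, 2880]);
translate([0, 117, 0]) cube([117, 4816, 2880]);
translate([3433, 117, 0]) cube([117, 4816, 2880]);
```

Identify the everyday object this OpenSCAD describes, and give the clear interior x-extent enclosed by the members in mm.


A house (or room) frame. The interior width is 3316 mm.

Four 2880 mm walls enclosing a rectangle with no floor or roof — a room or house frame. Outside width is 3550 mm and wall thickness is 117 mm, so the interior width is 3550 − 2 × 117 = 3316 mm.


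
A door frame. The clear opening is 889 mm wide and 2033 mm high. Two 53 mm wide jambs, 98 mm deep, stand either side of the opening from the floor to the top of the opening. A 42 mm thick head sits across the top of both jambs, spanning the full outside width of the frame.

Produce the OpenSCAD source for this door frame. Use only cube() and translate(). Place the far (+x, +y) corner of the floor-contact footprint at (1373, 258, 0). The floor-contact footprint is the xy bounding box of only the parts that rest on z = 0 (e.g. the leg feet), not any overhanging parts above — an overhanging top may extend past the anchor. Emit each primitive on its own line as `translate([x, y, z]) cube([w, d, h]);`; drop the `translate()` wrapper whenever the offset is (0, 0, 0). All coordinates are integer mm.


translate([378, 160, 0]) cube([53, 98, 2033]);
translate([1320, 160, 0]) cube([53, 98, 2033]);
translate([378, 160, 2033]) cube([995, 98, 42]);


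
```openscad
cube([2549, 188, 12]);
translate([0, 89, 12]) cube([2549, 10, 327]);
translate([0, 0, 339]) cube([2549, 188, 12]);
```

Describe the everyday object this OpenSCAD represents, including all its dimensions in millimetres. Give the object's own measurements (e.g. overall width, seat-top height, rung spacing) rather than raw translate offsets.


An I-beam lying along x, 2549 mm long. Overall section height 351 mm. Two flanges 188 mm wide (y) and 12 mm thick, one on the floor and one at the top; a web 10 mm thick runs between them, centred on the flange width.


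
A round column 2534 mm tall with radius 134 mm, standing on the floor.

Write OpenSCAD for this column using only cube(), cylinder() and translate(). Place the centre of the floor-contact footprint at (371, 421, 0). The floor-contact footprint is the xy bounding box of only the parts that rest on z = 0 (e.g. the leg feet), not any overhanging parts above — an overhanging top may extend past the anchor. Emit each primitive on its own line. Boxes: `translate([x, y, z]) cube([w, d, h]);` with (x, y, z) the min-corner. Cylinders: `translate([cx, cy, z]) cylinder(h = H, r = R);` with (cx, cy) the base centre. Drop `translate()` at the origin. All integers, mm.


translate([371, 421, 0]) cylinder(h = 2534, r = 134);


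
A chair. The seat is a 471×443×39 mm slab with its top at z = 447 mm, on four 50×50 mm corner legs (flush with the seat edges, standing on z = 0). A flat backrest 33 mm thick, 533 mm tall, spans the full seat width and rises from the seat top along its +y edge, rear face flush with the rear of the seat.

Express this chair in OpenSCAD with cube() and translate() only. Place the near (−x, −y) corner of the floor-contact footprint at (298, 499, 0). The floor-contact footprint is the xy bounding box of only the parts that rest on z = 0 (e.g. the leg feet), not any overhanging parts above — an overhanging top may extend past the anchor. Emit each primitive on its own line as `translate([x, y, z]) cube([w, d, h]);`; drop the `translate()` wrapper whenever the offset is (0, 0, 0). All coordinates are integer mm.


translate([298, 499, 408]) cube([471, 443, 39]);
translate([298, 499, 0]) cube([50, 50, 408]);
translate([719, 499, 0]) cube([50, 50, 408]);
translate([298, 892, 0]) cube([50, 50, 408]);
translate([719, 892, 0]) cube([50, 50, 408]);
translate([298, 909, 447]) cube([471, 33, 533]);


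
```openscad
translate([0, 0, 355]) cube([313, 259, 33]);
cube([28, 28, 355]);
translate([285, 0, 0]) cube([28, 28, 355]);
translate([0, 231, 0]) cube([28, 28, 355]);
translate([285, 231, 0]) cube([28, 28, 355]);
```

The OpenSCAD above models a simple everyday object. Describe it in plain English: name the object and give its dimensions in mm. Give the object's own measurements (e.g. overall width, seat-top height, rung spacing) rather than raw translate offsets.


A simple wooden stool: a rectangular seat 313 mm (x) by 259 mm (y), 33 mm thick, top face at z = 388 mm, on four square legs, each 28×28 mm in cross-section. The legs rest on z = 0, each flush with a corner of the seat.


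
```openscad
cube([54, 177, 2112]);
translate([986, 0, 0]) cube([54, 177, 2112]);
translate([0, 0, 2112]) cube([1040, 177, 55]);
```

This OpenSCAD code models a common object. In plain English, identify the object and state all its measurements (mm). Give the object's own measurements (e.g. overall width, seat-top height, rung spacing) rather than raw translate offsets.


A door frame. The clear opening is 932 mm wide and 2112 mm high. Two 54 mm wide jambs, 177 mm deep, stand either side of the opening from the floor to the top of the opening. A 55 mm thick head sits across the top of both jambs, spanning the full outside width of the frame.


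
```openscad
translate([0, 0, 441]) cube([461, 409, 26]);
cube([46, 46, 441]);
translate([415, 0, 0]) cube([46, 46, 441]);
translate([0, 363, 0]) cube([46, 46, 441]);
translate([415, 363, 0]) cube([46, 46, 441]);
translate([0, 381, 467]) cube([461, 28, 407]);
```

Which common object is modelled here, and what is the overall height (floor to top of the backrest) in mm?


A chair. The overall height is 874 mm.

A slab on four corner posts with a tall panel at the back — a chair. The seat slab sits at z = 441 with thickness 26, and the 407 mm backrest starts at the seat top, so the overall height is 441 + 26 + 407 = 874 mm.


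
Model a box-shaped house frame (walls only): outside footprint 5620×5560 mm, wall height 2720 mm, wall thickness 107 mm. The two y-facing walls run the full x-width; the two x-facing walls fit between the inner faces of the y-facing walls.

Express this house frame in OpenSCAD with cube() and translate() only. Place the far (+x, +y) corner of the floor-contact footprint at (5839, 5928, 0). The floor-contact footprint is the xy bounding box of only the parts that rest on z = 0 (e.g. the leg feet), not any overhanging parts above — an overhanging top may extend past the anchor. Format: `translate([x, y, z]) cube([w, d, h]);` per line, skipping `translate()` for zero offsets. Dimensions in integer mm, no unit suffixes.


translate([219, 368, 0]) cube([5620, 107, 2720]);
translate([219, 5821, 0]) cube([5620, 107, 2720]);
translate([219, 475, 0]) cube([107, 5346, 2720]);
translate([5732, 475, 0]) cube([107, 5346, 2720]);


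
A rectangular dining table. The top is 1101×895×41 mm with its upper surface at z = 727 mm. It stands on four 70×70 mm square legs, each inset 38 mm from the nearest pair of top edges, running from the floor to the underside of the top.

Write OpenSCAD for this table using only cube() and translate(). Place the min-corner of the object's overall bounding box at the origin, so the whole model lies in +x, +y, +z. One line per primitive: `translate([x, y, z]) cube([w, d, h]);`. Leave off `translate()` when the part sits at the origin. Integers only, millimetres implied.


translate([0, 0, 686]) cube([1101, 895, 41]);
translate([38, 38, 0]) cube([70, 70, 686]);
translate([993, 38, 0]) cube([70, 70, 686]);
translate([38, 787, 0]) cube([70, 70, 686]);
translate([993, 787, 0]) cube([70, 70, 686]);


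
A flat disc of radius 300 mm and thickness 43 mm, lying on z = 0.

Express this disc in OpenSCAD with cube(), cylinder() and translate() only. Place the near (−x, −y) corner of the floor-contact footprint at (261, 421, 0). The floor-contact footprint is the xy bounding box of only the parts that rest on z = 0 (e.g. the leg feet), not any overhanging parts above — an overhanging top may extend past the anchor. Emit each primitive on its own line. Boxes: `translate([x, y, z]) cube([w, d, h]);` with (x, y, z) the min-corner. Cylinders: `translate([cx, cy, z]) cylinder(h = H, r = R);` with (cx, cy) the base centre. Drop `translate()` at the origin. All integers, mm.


translate([561, 721, 0]) cylinder(h = 43, r = 300);


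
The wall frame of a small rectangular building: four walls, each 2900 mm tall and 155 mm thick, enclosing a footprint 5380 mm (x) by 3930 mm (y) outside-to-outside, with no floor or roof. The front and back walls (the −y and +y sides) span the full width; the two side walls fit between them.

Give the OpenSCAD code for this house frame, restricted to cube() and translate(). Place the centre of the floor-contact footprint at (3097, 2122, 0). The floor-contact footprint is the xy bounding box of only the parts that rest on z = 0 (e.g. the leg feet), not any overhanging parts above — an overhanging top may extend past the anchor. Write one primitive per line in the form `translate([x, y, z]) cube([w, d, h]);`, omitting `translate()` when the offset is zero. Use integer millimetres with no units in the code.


translate([407, 157, 0]) cube([5380, 155, 2900]);
translate([407, 3932, 0]) cube([5380, 155, 2900]);
translate([407, 312, 0]) cube([155, 3620, 2900]);
translate([5632, 312, 0]) cube([155, 3620, 2900]);


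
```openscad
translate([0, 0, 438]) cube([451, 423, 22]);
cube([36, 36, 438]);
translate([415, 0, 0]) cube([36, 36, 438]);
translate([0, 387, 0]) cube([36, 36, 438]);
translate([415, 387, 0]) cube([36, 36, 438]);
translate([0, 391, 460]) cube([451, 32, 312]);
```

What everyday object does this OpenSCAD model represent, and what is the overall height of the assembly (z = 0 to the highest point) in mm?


A chair. The overall height is 772 mm.

A slab on four corner posts with a tall panel at the back — a chair. The seat slab sits at z = 438 with thickness 22, and the 312 mm backrest starts at the seat top, so the overall height is 438 + 22 + 312 = 772 mm.


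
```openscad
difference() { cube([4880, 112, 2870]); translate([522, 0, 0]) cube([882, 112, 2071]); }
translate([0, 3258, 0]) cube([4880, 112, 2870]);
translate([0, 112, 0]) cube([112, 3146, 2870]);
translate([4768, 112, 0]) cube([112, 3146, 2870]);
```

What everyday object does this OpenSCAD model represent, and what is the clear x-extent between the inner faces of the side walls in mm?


A single room. The interior width is 4656 mm.

Four walls enclosing a rectangle with a door in the front wall — a room. Outside width 4880 minus two 112 mm walls gives 4656 mm.


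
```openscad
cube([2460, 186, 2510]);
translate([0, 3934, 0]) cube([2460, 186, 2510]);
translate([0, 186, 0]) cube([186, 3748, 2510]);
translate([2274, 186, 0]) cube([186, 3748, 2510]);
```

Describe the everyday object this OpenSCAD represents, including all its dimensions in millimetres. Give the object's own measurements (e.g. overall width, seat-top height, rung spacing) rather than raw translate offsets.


The wall frame of a small rectangular building: four walls, each 2510 mm tall and 186 mm thick, enclosing a footprint 2460 mm (x) by 4120 mm (y) outside-to-outside, with no floor or roof. The front and back walls (the −y and +y sides) span the full width; the two side walls fit between them.


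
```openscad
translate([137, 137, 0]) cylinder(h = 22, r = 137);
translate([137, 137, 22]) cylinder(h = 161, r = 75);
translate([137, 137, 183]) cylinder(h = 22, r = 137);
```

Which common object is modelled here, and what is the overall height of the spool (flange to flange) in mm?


A spool. The overall height is 205 mm.

Three coaxial cylinders, large–small–large — a spool. Two 22 mm flanges and a 161 mm core give 22 + 161 + 22 = 205 mm.


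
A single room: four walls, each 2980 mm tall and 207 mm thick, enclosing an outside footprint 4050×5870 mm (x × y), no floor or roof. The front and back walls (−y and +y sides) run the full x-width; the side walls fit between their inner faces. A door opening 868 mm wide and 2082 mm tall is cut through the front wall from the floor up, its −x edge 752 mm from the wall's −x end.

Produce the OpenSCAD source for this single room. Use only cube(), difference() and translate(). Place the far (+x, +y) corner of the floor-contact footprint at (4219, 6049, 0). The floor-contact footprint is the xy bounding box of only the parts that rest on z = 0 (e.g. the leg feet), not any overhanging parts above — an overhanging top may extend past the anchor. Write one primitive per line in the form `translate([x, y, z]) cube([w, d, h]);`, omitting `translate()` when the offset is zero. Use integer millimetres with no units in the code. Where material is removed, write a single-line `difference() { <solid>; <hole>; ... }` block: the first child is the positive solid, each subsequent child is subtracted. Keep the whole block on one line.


difference() { translate([169, 179, 0]) cube([4050, 207, 2980]); translate([921, 179, 0]) cube([868, 207, 2082]); }
translate([169, 5842, 0]) cube([4050, 207, 2980]);
translate([169, 386, 0]) cube([207, 5456, 2980]);
translate([4012, 386, 0]) cube([207, 5456, 2980]);


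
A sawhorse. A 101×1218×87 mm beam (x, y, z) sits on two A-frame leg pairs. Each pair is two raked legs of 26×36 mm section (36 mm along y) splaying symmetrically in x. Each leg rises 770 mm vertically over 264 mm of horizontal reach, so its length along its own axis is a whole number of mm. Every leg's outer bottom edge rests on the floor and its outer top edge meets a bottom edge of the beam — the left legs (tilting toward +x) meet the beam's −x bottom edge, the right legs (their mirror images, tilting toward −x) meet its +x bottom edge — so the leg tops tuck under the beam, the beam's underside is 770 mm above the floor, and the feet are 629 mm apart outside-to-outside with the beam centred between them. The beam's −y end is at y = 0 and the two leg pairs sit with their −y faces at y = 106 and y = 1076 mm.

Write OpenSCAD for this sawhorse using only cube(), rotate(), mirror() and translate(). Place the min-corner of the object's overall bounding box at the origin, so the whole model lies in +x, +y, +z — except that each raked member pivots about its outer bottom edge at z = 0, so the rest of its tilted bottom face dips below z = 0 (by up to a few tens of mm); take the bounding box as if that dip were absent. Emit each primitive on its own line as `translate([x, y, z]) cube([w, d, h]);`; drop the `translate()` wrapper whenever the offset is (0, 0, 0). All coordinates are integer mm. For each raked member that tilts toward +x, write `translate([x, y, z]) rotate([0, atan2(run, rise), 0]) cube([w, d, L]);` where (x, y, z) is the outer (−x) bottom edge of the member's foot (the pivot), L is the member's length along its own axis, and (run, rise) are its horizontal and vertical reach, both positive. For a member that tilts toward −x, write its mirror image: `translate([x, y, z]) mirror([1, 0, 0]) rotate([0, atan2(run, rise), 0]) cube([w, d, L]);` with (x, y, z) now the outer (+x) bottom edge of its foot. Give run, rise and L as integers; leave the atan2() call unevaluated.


translate([264, 0, 770]) cube([101, 1218, 87]);
translate([0, 106, 0]) rotate([0, atan2(264, 770), 0]) cube([26, 36, 814]);
translate([629, 106, 0]) mirror([1, 0, 0]) rotate([0, atan2(264, 770), 0]) cube([26, 36, 814]);
translate([0, 1076, 0]) rotate([0, atan2(264, 770), 0]) cube([26, 36, 814]);
translate([629, 1076, 0]) mirror([1, 0, 0]) rotate([0, atan2(264, 770), 0]) cube([26, 36, 814]);


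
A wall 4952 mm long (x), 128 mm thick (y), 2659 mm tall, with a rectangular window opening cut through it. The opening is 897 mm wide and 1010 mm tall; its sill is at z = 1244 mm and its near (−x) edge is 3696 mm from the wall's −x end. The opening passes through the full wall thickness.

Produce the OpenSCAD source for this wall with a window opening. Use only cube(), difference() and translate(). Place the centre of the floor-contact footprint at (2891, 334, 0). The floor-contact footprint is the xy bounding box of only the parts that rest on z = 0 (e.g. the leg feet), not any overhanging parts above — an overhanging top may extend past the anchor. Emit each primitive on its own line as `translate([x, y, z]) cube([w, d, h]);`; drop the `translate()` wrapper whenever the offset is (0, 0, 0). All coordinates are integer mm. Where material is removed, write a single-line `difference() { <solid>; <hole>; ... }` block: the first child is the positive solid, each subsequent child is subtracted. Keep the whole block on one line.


difference() { translate([415, 270, 0]) cube([4952, 128, 2659]); translate([4111, 270, 1244]) cube([897, 128, 1010]); }


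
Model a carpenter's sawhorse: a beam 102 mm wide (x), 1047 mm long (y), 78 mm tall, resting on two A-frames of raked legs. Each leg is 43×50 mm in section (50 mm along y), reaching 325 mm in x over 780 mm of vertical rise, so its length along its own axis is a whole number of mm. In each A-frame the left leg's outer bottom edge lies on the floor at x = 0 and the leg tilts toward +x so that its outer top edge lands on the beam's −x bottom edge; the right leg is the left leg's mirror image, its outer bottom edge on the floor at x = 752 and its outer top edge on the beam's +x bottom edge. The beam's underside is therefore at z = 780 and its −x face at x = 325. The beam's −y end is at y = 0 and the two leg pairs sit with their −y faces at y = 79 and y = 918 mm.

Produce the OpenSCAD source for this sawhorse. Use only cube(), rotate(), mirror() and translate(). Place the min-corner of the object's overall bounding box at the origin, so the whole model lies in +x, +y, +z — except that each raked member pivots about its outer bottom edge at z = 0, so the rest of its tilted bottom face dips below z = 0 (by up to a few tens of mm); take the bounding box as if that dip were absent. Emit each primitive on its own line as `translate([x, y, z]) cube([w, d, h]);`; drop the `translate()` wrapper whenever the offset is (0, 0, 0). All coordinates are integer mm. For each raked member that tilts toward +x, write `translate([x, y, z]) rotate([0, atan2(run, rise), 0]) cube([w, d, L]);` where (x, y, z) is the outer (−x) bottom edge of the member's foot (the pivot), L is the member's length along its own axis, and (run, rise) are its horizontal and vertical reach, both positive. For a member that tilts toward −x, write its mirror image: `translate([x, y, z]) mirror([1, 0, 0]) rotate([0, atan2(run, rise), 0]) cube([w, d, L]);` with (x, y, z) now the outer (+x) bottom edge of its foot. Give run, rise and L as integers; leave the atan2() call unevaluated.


translate([325, 0, 780]) cube([102, 1047, 78]);
translate([0, 79, 0]) rotate([0, atan2(325, 780), 0]) cube([43, 50, 845]);
translate([752, 79, 0]) mirror([1, 0, 0]) rotate([0, atan2(325, 780), 0]) cube([43, 50, 845]);
translate([0, 918, 0]) rotate([0, atan2(325, 780), 0]) cube([43, 50, 845]);
translate([752, 918, 0]) mirror([1, 0, 0]) rotate([0, atan2(325, 780), 0]) cube([43, 50, 845]);


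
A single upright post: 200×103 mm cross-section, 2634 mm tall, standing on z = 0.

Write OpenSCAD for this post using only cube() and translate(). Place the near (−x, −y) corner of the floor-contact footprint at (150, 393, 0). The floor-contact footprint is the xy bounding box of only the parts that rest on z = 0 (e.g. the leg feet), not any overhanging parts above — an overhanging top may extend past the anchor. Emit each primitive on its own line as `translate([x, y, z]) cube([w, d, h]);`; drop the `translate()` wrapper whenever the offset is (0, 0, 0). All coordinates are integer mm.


translate([150, 393, 0]) cube([200, 103, 2634]);


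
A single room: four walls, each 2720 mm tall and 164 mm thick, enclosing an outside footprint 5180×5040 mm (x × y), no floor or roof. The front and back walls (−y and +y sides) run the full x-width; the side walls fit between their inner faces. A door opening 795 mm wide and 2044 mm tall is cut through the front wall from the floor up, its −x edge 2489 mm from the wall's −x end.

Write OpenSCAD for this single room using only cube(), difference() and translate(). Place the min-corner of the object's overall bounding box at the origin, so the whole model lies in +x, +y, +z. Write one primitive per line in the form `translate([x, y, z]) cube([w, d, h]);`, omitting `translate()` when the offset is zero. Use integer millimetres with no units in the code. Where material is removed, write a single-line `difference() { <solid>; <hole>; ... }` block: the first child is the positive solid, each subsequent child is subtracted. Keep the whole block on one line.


difference() { cube([5180, 164, 2720]); translate([2489, 0, 0]) cube([795, 164, 2044]); }
translate([0, 4876, 0]) cube([5180, 164, 2720]);
translate([0, 164, 0]) cube([164, 4712, 2720]);
translate([5016, 164, 0]) cube([164, 4712, 2720]);


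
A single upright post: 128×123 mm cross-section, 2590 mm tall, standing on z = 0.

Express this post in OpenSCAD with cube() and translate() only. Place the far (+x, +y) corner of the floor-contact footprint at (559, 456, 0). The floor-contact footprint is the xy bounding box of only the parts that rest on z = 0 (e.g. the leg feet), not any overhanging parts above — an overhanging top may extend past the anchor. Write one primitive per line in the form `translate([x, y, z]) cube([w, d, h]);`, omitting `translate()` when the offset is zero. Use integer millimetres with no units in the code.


translate([431, 333, 0]) cube([128, 123, 2590]);


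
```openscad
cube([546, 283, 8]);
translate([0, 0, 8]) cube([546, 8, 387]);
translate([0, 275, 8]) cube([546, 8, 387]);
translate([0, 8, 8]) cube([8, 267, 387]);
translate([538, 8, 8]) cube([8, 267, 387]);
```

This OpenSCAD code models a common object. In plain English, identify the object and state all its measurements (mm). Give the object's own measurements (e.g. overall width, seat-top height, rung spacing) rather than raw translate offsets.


An open-topped rectangular box: outside dimensions 546×283×395 mm, with a uniform wall and base thickness of 8 mm. The base is a full 546×283 slab on the floor; four walls sit on top of the base. The front and back walls (the −y and +y sides) span the full width; the two side walls fit between them.


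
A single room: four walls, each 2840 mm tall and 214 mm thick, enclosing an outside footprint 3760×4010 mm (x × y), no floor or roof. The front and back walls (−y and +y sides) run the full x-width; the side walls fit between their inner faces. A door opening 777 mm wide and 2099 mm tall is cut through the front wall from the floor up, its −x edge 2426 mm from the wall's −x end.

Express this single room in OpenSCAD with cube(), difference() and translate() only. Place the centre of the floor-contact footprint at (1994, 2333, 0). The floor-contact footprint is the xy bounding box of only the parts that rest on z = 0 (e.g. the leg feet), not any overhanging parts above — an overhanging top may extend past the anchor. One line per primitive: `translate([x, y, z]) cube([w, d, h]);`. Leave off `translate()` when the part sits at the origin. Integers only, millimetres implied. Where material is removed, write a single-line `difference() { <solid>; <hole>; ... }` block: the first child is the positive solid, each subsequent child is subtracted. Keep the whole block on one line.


difference() { translate([114, 328, 0]) cube([3760, 214, 2840]); translate([2540, 328, 0]) cube([777, 214, 2099]); }
translate([114, 4124, 0]) cube([3760, 214, 2840]);
translate([114, 542, 0]) cube([214, 3582, 2840]);
translate([3660, 542, 0]) cube([214, 3582, 2840]);


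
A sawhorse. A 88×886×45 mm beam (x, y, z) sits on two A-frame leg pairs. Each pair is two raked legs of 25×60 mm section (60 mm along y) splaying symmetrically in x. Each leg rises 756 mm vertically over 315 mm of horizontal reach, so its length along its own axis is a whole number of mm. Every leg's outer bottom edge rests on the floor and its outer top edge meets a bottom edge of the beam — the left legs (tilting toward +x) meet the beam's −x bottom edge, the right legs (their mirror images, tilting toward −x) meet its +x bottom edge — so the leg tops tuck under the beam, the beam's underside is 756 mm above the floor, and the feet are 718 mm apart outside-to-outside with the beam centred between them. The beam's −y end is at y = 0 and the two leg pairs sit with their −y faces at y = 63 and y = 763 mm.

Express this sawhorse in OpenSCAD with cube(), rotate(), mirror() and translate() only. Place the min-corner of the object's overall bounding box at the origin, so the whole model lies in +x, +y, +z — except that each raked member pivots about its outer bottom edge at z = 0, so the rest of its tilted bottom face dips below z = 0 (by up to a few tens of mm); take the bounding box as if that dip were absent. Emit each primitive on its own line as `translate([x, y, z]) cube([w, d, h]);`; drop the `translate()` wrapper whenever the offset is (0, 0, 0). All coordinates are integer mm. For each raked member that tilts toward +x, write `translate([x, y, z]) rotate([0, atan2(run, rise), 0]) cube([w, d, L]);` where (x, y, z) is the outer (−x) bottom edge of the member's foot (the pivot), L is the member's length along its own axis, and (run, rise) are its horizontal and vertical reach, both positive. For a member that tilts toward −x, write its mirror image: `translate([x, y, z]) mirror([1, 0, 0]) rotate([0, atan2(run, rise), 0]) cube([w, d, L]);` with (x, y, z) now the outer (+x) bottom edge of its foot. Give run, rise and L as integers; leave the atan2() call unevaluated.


translate([315, 0, 756]) cube([88, 886, 45]);
translate([0, 63, 0]) rotate([0, atan2(315, 756), 0]) cube([25, 60, 819]);
translate([718, 63, 0]) mirror([1, 0, 0]) rotate([0, atan2(315, 756), 0]) cube([25, 60, 819]);
translate([0, 763, 0]) rotate([0, atan2(315, 756), 0]) cube([25, 60, 819]);
translate([718, 763, 0]) mirror([1, 0, 0]) rotate([0, atan2(315, 756), 0]) cube([25, 60, 819]);


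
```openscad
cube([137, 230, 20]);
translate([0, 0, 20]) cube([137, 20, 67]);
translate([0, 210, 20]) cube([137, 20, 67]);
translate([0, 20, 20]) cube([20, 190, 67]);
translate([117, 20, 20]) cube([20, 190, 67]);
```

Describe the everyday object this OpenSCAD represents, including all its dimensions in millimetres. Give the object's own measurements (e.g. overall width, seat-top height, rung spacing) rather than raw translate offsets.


An open-topped rectangular box: outside dimensions 137×230×87 mm, with a uniform wall and base thickness of 20 mm. The base is a full 137×230 slab on the floor; four walls sit on top of the base. The front and back walls (the −y and +y sides) span the full width; the two side walls fit between them.


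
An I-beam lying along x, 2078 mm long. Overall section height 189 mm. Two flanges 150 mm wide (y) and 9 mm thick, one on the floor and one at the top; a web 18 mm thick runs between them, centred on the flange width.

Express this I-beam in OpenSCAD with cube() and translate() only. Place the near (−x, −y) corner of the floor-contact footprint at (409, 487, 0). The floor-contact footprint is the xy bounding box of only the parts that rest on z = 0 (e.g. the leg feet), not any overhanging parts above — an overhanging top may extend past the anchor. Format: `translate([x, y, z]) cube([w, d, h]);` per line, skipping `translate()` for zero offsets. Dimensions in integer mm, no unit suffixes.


translate([409, 487, 0]) cube([2078, 150, 9]);
translate([409, 553, 9]) cube([2078, 18, 171]);
translate([409, 487, 180]) cube([2078, 150, 9]);


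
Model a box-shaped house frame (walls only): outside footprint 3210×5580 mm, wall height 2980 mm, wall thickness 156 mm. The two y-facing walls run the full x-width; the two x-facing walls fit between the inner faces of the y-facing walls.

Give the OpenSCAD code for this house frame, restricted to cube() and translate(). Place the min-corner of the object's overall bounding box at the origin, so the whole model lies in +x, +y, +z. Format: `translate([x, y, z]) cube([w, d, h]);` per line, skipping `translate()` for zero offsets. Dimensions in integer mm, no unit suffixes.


cube([3210, 156, 2980]);
translate([0, 5424, 0]) cube([3210, 156, 2980]);
translate([0, 156, 0]) cube([156, 5268, 2980]);
translate([3054, 156, 0]) cube([156, 5268, 2980]);


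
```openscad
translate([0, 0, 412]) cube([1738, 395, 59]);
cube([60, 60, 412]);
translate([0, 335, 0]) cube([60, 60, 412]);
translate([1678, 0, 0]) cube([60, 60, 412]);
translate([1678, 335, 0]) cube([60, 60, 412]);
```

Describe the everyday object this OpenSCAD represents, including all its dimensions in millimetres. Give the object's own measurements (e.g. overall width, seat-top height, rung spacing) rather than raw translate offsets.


A bench: a 1738×395 mm seat slab, 59 mm thick, top at z = 471 mm, on four 60×60 mm square legs flush with the seat corners and standing on z = 0.


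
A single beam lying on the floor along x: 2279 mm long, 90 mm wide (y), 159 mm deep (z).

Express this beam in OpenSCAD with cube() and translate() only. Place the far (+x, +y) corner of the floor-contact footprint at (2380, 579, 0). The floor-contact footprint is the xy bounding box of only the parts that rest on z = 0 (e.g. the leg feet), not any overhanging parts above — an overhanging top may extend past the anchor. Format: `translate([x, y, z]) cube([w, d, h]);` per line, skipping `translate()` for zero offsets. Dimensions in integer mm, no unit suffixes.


translate([101, 489, 0]) cube([2279, 90, 159]);


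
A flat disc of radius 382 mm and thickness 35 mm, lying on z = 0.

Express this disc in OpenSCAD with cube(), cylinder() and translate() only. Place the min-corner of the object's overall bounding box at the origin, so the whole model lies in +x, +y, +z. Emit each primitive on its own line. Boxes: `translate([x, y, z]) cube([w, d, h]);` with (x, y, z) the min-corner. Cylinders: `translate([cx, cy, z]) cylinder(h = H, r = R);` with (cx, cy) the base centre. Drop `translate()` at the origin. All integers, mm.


translate([382, 382, 0]) cylinder(h = 35, r = 382);


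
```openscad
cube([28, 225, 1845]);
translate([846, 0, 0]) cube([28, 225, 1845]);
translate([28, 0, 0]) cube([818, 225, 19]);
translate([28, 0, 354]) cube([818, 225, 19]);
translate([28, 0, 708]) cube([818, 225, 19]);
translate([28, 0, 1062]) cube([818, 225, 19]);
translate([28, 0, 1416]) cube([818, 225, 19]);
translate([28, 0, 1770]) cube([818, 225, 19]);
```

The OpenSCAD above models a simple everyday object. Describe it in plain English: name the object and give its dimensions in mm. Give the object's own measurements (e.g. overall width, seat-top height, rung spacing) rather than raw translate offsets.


An open bookshelf. Two side panels, each 28 mm thick, 225 mm deep and 1845 mm tall, stand 874 mm apart (outside-to-outside). Between them sit 6 shelves, each 19 mm thick and 225 mm deep, spanning the full gap between the sides. The bottom shelf rests on the floor (its underside at z = 0) and the clear gap between one shelf's top and the next shelf's underside is 335 mm.


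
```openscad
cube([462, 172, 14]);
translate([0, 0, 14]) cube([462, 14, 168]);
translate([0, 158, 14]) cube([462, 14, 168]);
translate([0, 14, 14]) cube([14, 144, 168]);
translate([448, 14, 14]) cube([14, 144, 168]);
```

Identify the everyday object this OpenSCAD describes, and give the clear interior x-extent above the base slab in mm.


An open box. The internal width is 434 mm.

A 462×172 base slab with four walls standing on it — an open box. The base is 462 mm wide and the walls are 14 mm thick, so the internal width is 462 − 2 × 14 = 434 mm.
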